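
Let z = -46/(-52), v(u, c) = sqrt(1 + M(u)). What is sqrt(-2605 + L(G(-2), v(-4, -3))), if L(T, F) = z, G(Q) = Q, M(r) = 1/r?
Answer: 3*I*sqrt(195598)/26 ≈ 51.031*I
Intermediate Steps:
v(u, c) = sqrt(1 + 1/u)
z = 23/26 (z = -46*(-1/52) = 23/26 ≈ 0.88461)
L(T, F) = 23/26
sqrt(-2605 + L(G(-2), v(-4, -3))) = sqrt(-2605 + 23/26) = sqrt(-67707/26) = 3*I*sqrt(195598)/26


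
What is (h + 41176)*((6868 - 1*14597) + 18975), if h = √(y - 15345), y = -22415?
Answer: 463065296 + 89968*I*√590 ≈ 4.6307e+8 + 2.1853e+6*I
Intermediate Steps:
h = 8*I*√590 (h = √(-22415 - 15345) = √(-37760) = 8*I*√590 ≈ 194.32*I)
(h + 41176)*((6868 - 1*14597) + 18975) = (8*I*√590 + 41176)*((6868 - 1*14597) + 18975) = (41176 + 8*I*√590)*((6868 - 14597) + 18975) = (41176 + 8*I*√590)*(-7729 + 18975) = (41176 + 8*I*√590)*11246 = 463065296 + 89968*I*√590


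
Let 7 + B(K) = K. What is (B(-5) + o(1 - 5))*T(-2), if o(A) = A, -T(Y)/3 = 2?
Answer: 96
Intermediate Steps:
T(Y) = -6 (T(Y) = -3*2 = -6)
B(K) = -7 + K
(B(-5) + o(1 - 5))*T(-2) = ((-7 - 5) + (1 - 5))*(-6) = (-12 - 4)*(-6) = -16*(-6) = 96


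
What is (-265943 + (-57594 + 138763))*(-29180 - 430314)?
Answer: 84902544356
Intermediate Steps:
(-265943 + (-57594 + 138763))*(-29180 - 430314) = (-265943 + 81169)*(-459494) = -184774*(-459494) = 84902544356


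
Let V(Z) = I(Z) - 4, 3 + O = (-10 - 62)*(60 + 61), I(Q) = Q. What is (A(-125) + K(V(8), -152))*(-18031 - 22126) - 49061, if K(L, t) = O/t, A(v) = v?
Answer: 405557473/152 ≈ 2.6681e+6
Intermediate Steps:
O = -8715 (O = -3 + (-10 - 62)*(60 + 61) = -3 - 72*121 = -3 - 8712 = -8715)
V(Z) = -4 + Z (V(Z) = Z - 4 = -4 + Z)
K(L, t) = -8715/t
(A(-125) + K(V(8), -152))*(-18031 - 22126) - 49061 = (-125 - 8715/(-152))*(-18031 - 22126) - 49061 = (-125 - 8715*(-1/152))*(-40157) - 49061 = (-125 + 8715/152)*(-40157) - 49061 = -10285/152*(-40157) - 49061 = 413014745/152 - 49061 = 405557473/152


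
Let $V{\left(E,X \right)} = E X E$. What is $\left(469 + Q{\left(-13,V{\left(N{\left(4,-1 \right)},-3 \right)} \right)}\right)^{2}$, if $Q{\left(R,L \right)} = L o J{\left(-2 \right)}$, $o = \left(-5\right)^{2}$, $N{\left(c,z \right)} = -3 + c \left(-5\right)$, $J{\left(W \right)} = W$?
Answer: $6371072761$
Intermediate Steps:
$N{\left(c,z \right)} = -3 - 5 c$
$V{\left(E,X \right)} = X E^{2}$
$o = 25$
$Q{\left(R,L \right)} = - 50 L$ ($Q{\left(R,L \right)} = L 25 \left(-2\right) = 25 L \left(-2\right) = - 50 L$)
$\left(469 + Q{\left(-13,V{\left(N{\left(4,-1 \right)},-3 \right)} \right)}\right)^{2} = \left(469 - 50 \left(- 3 \left(-3 - 20\right)^{2}\right)\right)^{2} = \left(469 - 50 \left(- 3 \left(-23\right)^{2}\right)\right)^{2} = \left(469 - 50 \left(\left(-3\right) 529\right)\right)^{2} = \left(469 - -79350\right)^{2} = \left(469 + 79350\right)^{2} = 79819^{2} = 6371072761$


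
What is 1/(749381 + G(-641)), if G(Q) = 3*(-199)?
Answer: 1/748784 ≈ 1.3355e-6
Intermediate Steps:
G(Q) = -597
1/(749381 + G(-641)) = 1/(749381 - 597) = 1/748784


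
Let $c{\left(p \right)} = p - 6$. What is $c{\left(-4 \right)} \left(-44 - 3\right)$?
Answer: $470$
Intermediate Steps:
$c{\left(p \right)} = -6 + p$
$c{\left(-4 \right)} \left(-44 - 3\right) = \left(-6 - 4\right) \left(-44 - 3\right) = \left(-10\right) \left(-47\right) = 470$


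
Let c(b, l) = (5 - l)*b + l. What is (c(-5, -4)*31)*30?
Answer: -45570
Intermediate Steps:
c(b, l) = l + b*(5 - l) (c(b, l) = b*(5 - l) + l = l + b*(5 - l))
(c(-5, -4)*31)*30 = ((-4 + 5*(-5) - 1*(-5)*(-4))*31)*30 = ((-4 - 25 - 20)*31)*30 = -49*31*30 = -1519*30 = -45570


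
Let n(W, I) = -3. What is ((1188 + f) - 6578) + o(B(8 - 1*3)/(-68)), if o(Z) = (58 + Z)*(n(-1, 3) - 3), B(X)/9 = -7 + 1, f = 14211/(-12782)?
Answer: -1248109901/217294 ≈ -5743.9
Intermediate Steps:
f = -14211/12782 (f = 14211*(-1/12782) = -14211/12782 ≈ -1.1118)
B(X) = -54 (B(X) = 9*(-7 + 1) = 9*(-6) = -54)
o(Z) = -348 - 6*Z (o(Z) = (58 + Z)*(-3 - 3) = (58 + Z)*(-6) = -348 - 6*Z)
((1188 + f) - 6578) + o(B(8 - 1*3)/(-68)) = ((1188 - 14211/12782) - 6578) + (-348 - (-324)/(-68)) = (15170805/12782 - 6578) + (-348 - (-324)*(-1)/68) = -68909191/12782 + (-348 - 6*27/34) = -68909191/12782 + (-348 - 81/17) = -68909191/12782 - 5997/17 = -1248109901/217294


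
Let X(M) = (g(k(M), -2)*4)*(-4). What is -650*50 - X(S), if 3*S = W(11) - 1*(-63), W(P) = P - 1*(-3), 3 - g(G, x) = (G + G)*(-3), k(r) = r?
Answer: -29988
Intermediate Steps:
g(G, x) = 3 + 6*G (g(G, x) = 3 - (G + G)*(-3) = 3 - 2*G*(-3) = 3 - (-6)*G = 3 + 6*G)
W(P) = 3 + P (W(P) = P + 3 = 3 + P)
S = 77/3 (S = ((3 + 11) - 1*(-63))/3 = (14 + 63)/3 = (⅓)*77 = 77/3 ≈ 25.667)
X(M) = -48 - 96*M (X(M) = ((3 + 6*M)*4)*(-4) = (12 + 24*M)*(-4) = -48 - 96*M)
-650*50 - X(S) = -650*50 - (-48 - 96*77/3) = -32500 - (-48 - 2464) = -32500 - 1*(-2512) = -32500 + 2512 = -29988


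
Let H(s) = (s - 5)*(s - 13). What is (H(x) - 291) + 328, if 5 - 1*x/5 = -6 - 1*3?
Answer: 3742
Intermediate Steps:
x = 70 (x = 25 - 5*(-6 - 1*3) = 25 - 5*(-6 - 3) = 25 - 5*(-9) = 25 + 45 = 70)
H(s) = (-13 + s)*(-5 + s) (H(s) = (-5 + s)*(-13 + s) = (-13 + s)*(-5 + s))
(H(x) - 291) + 328 = ((65 + 70**2 - 18*70) - 291) + 328 = ((65 + 4900 - 1260) - 291) + 328 = (3705 - 291) + 328 = 3414 + 328 = 3742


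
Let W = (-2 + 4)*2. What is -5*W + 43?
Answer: 23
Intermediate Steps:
W = 4 (W = 2*2 = 4)
-5*W + 43 = -5*4 + 43 = -20 + 43 = 23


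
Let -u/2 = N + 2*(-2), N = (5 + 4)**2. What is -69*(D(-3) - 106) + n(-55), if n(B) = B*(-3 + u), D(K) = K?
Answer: 16156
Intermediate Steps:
N = 81 (N = 9**2 = 81)
u = -154 (u = -2*(81 + 2*(-2)) = -2*(81 - 4) = -2*77 = -154)
n(B) = -157*B (n(B) = B*(-3 - 154) = B*(-157) = -157*B)
-69*(D(-3) - 106) + n(-55) = -69*(-3 - 106) - 157*(-55) = -69*(-109) + 8635 = 7521 + 8635 = 16156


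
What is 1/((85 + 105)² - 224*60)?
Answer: 1/22660 ≈ 4.4131e-5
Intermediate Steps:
1/((85 + 105)² - 224*60) = 1/(190² - 13440) = 1/(36100 - 13440) = 1/22660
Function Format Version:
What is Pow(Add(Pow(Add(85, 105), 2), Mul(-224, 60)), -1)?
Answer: Rational(1, 22660) ≈ 4.4131e-5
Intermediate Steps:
Pow(Add(Pow(Add(85, 105), 2), Mul(-224, 60)), -1) = Pow(Add(Pow(190, 2), -13440), -1) = Pow(Add(36100, -13440), -1) = Pow(22660, -1) = Rational(1, 22660)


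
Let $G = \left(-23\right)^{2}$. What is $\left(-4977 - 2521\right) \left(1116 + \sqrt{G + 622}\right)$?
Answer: $-8367768 - 7498 \sqrt{1151} \approx -8.6221 \cdot 10^{6}$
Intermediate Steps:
$G = 529$
$\left(-4977 - 2521\right) \left(1116 + \sqrt{G + 622}\right) = \left(-4977 - 2521\right) \left(1116 + \sqrt{529 + 622}\right) = - 7498 \left(1116 + \sqrt{1151}\right) = -8367768 - 7498 \sqrt{1151}$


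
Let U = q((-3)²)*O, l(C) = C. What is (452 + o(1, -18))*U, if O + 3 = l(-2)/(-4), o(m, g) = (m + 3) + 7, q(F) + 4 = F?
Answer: -11575/2 ≈ -5787.5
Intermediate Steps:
q(F) = -4 + F
o(m, g) = 10 + m (o(m, g) = (3 + m) + 7 = 10 + m)
O = -5/2 (O = -3 - 2/(-4) = -3 - 2*(-¼) = -3 + ½ = -5/2 ≈ -2.5000)
U = -25/2 (U = (-4 + (-3)²)*(-5/2) = (-4 + 9)*(-5/2) = 5*(-5/2) = -25/2 ≈ -12.500)
(452 + o(1, -18))*U = (452 + (10 + 1))*(-25/2) = (452 + 11)*(-25/2) = 463*(-25/2) = -11575/2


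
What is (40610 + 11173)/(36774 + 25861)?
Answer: 51783/62635 ≈ 0.82674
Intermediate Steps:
(40610 + 11173)/(36774 + 25861) = 51783/62635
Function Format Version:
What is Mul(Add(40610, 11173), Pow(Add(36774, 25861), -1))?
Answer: Rational(51783, 62635) ≈ 0.82674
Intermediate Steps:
Mul(Add(40610, 11173), Pow(Add(36774, 25861), -1)) = Mul(51783, Pow(62635, -1)) = Mul(51783, Rational(1, 62635)) = Rational(51783, 62635)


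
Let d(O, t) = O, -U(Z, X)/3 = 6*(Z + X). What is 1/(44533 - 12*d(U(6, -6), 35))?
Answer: 1/44533 ≈ 2.2455e-5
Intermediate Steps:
U(Z, X) = -18*X - 18*Z (U(Z, X) = -18*(Z + X) = -18*(X + Z) = -3*(6*X + 6*Z) = -18*X - 18*Z)
1/(44533 - 12*d(U(6, -6), 35)) = 1/(44533 - 12*(-18*(-6) - 18*6)) = 1/(44533 - 12*(108 - 108)) = 1/(44533 - 12*0) = 1/(44533 + 0) = 1/44533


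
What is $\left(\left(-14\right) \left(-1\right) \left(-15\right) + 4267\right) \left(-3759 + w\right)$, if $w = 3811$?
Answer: $210964$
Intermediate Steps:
$\left(\left(-14\right) \left(-1\right) \left(-15\right) + 4267\right) \left(-3759 + w\right) = \left(\left(-14\right) \left(-1\right) \left(-15\right) + 4267\right) \left(-3759 + 3811\right) = \left(14 \left(-15\right) + 4267\right) 52 = \left(-210 + 4267\right) 52 = 4057 \cdot 52 = 210964$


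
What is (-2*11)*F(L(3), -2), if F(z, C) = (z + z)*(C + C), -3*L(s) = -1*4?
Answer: 704/3 ≈ 234.67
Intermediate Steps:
L(s) = 4/3 (L(s) = -(-1)*4/3 = -1/3*(-4) = 4/3)
F(z, C) = 4*C*z (F(z, C) = (2*z)*(2*C) = 4*C*z)
(-2*11)*F(L(3), -2) = (-2*11)*(4*(-2)*(4/3)) = -22*(-32/3) = 704/3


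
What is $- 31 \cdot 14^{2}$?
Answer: $-6076$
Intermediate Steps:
$- 31 \cdot 14^{2} = \left(-31\right) 196 = -6076$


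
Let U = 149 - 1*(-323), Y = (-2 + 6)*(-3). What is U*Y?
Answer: -5664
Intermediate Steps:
Y = -12 (Y = 4*(-3) = -12)
U = 472 (U = 149 + 323 = 472)
U*Y = 472*(-12) = -5664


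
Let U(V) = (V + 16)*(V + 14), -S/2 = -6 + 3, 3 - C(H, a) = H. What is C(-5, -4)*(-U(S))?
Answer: -3520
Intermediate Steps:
C(H, a) = 3 - H
S = 6 (S = -2*(-6 + 3) = -2*(-3) = 6)
U(V) = (14 + V)*(16 + V) (U(V) = (16 + V)*(14 + V) = (14 + V)*(16 + V))
C(-5, -4)*(-U(S)) = (3 - 1*(-5))*(-(224 + 6² + 30*6)) = (3 + 5)*(-(224 + 36 + 180)) = 8*(-1*440) = 8*(-440) = -3520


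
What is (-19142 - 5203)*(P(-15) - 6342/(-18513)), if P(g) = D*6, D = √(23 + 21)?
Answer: -17155110/2057 - 292140*√11 ≈ -9.7726e+5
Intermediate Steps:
D = 2*√11 (D = √44 = 2*√11 ≈ 6.6332)
P(g) = 12*√11 (P(g) = (2*√11)*6 = 12*√11)
(-19142 - 5203)*(P(-15) - 6342/(-18513)) = (-19142 - 5203)*(12*√11 - 6342/(-18513)) = -24345*(12*√11 - 6342*(-1/18513)) = -24345*(12*√11 + 2114/6171) = -24345*(2114/6171 + 12*√11) = -17155110/2057 - 292140*√11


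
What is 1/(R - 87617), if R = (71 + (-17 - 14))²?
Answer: -1/86017 ≈ -1.1626e-5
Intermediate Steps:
R = 1600 (R = (71 - 31)² = 40² = 1600)
1/(R - 87617) = 1/(1600 - 87617) = 1/(-86017) = -1/86017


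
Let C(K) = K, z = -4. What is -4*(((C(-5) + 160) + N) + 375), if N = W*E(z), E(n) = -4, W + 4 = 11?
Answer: -2008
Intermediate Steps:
W = 7 (W = -4 + 11 = 7)
N = -28 (N = 7*(-4) = -28)
-4*(((C(-5) + 160) + N) + 375) = -4*(((-5 + 160) - 28) + 375) = -4*((155 - 28) + 375) = -4*(127 + 375) = -4*502 = -2008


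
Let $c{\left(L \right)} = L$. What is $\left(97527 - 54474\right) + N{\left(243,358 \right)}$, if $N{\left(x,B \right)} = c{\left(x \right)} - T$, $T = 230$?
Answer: $43066$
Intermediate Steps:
$N{\left(x,B \right)} = -230 + x$ ($N{\left(x,B \right)} = x - 230 = -230 + x$)
$\left(97527 - 54474\right) + N{\left(243,358 \right)} = \left(97527 - 54474\right) + \left(-230 + 243\right) = 43053 + 13 = 43066$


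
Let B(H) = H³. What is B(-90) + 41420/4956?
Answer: -903220645/1239 ≈ -7.2899e+5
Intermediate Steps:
B(-90) + 41420/4956 = (-90)³ + 41420/4956 = -729000 + 41420*(1/4956) = -729000 + 10355/1239 = -903220645/1239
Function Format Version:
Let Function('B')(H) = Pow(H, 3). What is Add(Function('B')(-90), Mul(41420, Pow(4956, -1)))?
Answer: Rational(-903220645, 1239) ≈ -7.2899e+5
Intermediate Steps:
Add(Function('B')(-90), Mul(41420, Pow(4956, -1))) = Add(Pow(-90, 3), Mul(41420, Pow(4956, -1))) = Add(-729000, Mul(41420, Rational(1, 4956))) = Add(-729000, Rational(10355, 1239)) = Rational(-903220645, 1239)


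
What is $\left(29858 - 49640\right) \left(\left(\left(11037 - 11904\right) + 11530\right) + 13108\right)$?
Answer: $-470237922$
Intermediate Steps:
$\left(29858 - 49640\right) \left(\left(\left(11037 - 11904\right) + 11530\right) + 13108\right) = - 19782 \left(\left(-867 + 11530\right) + 13108\right) = - 19782 \left(10663 + 13108\right) = \left(-19782\right) 23771 = -470237922$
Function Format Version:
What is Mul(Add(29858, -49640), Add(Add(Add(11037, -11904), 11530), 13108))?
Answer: -470237922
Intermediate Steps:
Mul(Add(29858, -49640), Add(Add(Add(11037, -11904), 11530), 13108)) = Mul(-19782, Add(Add(-867, 11530), 13108)) = Mul(-19782, Add(10663, 13108)) = Mul(-19782, 23771) = -470237922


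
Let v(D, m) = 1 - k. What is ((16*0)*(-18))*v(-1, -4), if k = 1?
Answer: 0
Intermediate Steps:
v(D, m) = 0 (v(D, m) = 1 - 1*1 = 1 - 1 = 0)
((16*0)*(-18))*v(-1, -4) = ((16*0)*(-18))*0 = (0*(-18))*0 = 0*0 = 0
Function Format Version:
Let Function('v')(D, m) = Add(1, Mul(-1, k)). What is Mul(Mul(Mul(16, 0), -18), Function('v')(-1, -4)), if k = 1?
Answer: 0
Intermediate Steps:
Function('v')(D, m) = 0 (Function('v')(D, m) = Add(1, Mul(-1, 1)) = Add(1, -1) = 0)
Mul(Mul(Mul(16, 0), -18), Function('v')(-1, -4)) = Mul(Mul(Mul(16, 0), -18), 0) = Mul(Mul(0, -18), 0) = Mul(0, 0) = 0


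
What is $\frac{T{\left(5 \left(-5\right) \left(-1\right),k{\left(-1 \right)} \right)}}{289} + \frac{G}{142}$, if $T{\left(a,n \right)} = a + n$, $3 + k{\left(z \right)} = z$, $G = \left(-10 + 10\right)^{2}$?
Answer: $\frac{21}{289} \approx 0.072664$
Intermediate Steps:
$G = 0$ ($G = 0^{2} = 0$)
$k{\left(z \right)} = -3 + z$
$\frac{T{\left(5 \left(-5\right) \left(-1\right),k{\left(-1 \right)} \right)}}{289} + \frac{G}{142} = \frac{5 \left(-5\right) \left(-1\right) - 4}{289} + \frac{0}{142} = \left(\left(-25\right) \left(-1\right) - 4\right) \frac{1}{289} + 0 \cdot \frac{1}{142} = \left(25 - 4\right) \frac{1}{289} + 0 = 21 \cdot \frac{1}{289} + 0 = \frac{21}{289} + 0 = \frac{21}{289}$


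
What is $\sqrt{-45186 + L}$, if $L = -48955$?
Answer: $i \sqrt{94141} \approx 306.82 i$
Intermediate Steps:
$\sqrt{-45186 + L} = \sqrt{-45186 - 48955} = \sqrt{-94141} = i \sqrt{94141}$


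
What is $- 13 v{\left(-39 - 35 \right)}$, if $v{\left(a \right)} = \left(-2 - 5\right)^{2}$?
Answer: $-637$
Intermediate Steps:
$v{\left(a \right)} = 49$ ($v{\left(a \right)} = \left(-7\right)^{2} = 49$)
$- 13 v{\left(-39 - 35 \right)} = \left(-13\right) 49 = -637$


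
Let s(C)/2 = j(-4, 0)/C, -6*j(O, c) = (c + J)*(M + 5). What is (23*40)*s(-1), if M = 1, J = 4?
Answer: 7360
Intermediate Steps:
j(O, c) = -4 - c (j(O, c) = -(c + 4)*(1 + 5)/6 = -(4 + c)*6/6 = -(24 + 6*c)/6 = -4 - c)
s(C) = -8/C (s(C) = 2*((-4 - 1*0)/C) = 2*((-4 + 0)/C) = 2*(-4/C) = -8/C)
(23*40)*s(-1) = (23*40)*(-8/(-1)) = 920*(-8*(-1)) = 920*8 = 7360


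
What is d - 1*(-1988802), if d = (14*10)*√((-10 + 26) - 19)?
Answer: 1988802 + 140*I*√3 ≈ 1.9888e+6 + 242.49*I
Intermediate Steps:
d = 140*I*√3 (d = 140*√(16 - 19) = 140*√(-3) = 140*(I*√3) = 140*I*√3 ≈ 242.49*I)
d - 1*(-1988802) = 140*I*√3 - 1*(-1988802) = 140*I*√3 + 1988802 = 1988802 + 140*I*√3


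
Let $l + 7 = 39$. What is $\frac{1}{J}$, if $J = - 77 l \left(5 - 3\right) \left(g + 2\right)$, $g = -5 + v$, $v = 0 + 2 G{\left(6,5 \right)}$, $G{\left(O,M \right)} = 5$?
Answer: $- \frac{1}{34496} \approx -2.8989 \cdot 10^{-5}$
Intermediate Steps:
$l = 32$ ($l = -7 + 39 = 32$)
$v = 10$ ($v = 0 + 2 \cdot 5 = 0 + 10 = 10$)
$g = 5$ ($g = -5 + 10 = 5$)
$J = -34496$ ($J = \left(-77\right) 32 \left(5 - 3\right) \left(5 + 2\right) = - 2464 \cdot 2 \cdot 7 = \left(-2464\right) 14 = -34496$)
$\frac{1}{J} = \frac{1}{-34496} = - \frac{1}{34496}$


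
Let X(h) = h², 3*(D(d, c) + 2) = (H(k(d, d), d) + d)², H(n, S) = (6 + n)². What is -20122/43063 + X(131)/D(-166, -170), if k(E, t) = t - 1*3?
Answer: -4675066497579/10006669929463 ≈ -0.46720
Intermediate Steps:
k(E, t) = -3 + t (k(E, t) = t - 3 = -3 + t)
D(d, c) = -2 + (d + (3 + d)²)²/3 (D(d, c) = -2 + ((6 + (-3 + d))² + d)²/3 = -2 + ((3 + d)² + d)²/3 = -2 + (d + (3 + d)²)²/3)
-20122/43063 + X(131)/D(-166, -170) = -20122/43063 + 131²/(-2 + (-166 + (3 - 166)²)²/3) = -20122*1/43063 + 17161/(-2 + (-166 + (-163)²)²/3) = -20122/43063 + 17161/(-2 + (-166 + 26569)²/3) = -20122/43063 + 17161/(-2 + (⅓)*26403²) = -20122/43063 + 17161/(-2 + (⅓)*697118409) = -20122/43063 + 17161/(-2 + 232372803) = -20122/43063 + 17161/232372801 = -4675066497579/10006669929463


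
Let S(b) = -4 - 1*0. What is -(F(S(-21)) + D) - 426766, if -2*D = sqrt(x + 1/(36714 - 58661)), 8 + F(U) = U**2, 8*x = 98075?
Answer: -426774 + sqrt(94479728834198)/175576 ≈ -4.2672e+5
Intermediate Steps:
x = 98075/8 (x = (1/8)*98075 = 98075/8 ≈ 12259.)
S(b) = -4 (S(b) = -4 + 0 = -4)
F(U) = -8 + U**2
D = -sqrt(94479728834198)/175576 (D = -sqrt(98075/8 + 1/(36714 - 58661))/2 = -sqrt(98075/8 + 1/(-21947))/2 = -sqrt(98075/8 - 1/21947)/2 = -sqrt(94479728834198)/175576 ≈ -55.361)
-(F(S(-21)) + D) - 426766 = -((-8 + (-4)**2) - sqrt(94479728834198)/175576) - 426766 = -((-8 + 16) - sqrt(94479728834198)/175576) - 426766 = -(8 - sqrt(94479728834198)/175576) - 426766 = (-8 + sqrt(94479728834198)/175576) - 426766 = -426774 + sqrt(94479728834198)/175576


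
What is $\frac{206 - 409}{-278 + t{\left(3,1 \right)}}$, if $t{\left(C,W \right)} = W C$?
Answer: $\frac{203}{275} \approx 0.73818$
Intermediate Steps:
$t{\left(C,W \right)} = C W$
$\frac{206 - 409}{-278 + t{\left(3,1 \right)}} = \frac{206 - 409}{-278 + 3 \cdot 1} = - \frac{203}{-278 + 3} = - \frac{203}{-275} = \left(-203\right) \left(- \frac{1}{275}\right) = \frac{203}{275}$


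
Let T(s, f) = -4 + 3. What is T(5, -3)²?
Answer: 1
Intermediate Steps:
T(s, f) = -1
T(5, -3)² = (-1)² = 1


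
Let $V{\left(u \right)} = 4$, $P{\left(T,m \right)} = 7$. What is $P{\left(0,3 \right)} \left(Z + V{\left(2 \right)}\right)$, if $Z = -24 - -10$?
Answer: $-70$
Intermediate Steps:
$Z = -14$ ($Z = -24 + 10 = -14$)
$P{\left(0,3 \right)} \left(Z + V{\left(2 \right)}\right) = 7 \left(-14 + 4\right) = 7 \left(-10\right) = -70$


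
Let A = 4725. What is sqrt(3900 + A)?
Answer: 5*sqrt(345) ≈ 92.871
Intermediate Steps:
sqrt(3900 + A) = sqrt(3900 + 4725) = sqrt(8625) = 5*sqrt(345)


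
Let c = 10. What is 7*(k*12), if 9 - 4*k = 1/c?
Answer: 1869/10 ≈ 186.90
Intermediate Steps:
k = 89/40 (k = 9/4 - ¼/10 = 9/4 - ¼*⅒ = 9/4 - 1/40 = 89/40 ≈ 2.2250)
7*(k*12) = 7*((89/40)*12) = 7*(267/10) = 1869/10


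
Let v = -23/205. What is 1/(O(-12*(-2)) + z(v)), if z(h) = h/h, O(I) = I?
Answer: 1/25 ≈ 0.040000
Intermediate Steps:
v = -23/205 (v = -23*1/205 = -23/205 ≈ -0.11220)
z(h) = 1
1/(O(-12*(-2)) + z(v)) = 1/(-12*(-2) + 1) = 1/(24 + 1) = 1/25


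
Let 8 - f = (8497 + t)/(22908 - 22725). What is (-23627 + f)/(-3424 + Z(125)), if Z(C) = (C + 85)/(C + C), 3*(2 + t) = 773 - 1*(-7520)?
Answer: 325015225/46982871 ≈ 6.9177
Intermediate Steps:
t = 8287/3 (t = -2 + (773 - 1*(-7520))/3 = -2 + (773 + 7520)/3 = -2 + (⅓)*8293 = -2 + 8293/3 = 8287/3 ≈ 2762.3)
Z(C) = (85 + C)/(2*C) (Z(C) = (85 + C)/((2*C)) = (85 + C)*(1/(2*C)) = (85 + C)/(2*C))
f = -29386/549 (f = 8 - (8497 + 8287/3)/(22908 - 22725) = 8 - 33778/(3*183) = 8 - 1*33778/549 = 8 - 33778/549 = -29386/549 ≈ -53.526)
(-23627 + f)/(-3424 + Z(125)) = (-23627 - 29386/549)/(-3424 + (½)*(85 + 125)/125) = -13000609/(549*(-3424 + (½)*(1/125)*210)) = -13000609/(549*(-3424 + 21/25)) = -13000609/(549*(-85579/25)) = -13000609/549*(-25/85579) = 325015225/46982871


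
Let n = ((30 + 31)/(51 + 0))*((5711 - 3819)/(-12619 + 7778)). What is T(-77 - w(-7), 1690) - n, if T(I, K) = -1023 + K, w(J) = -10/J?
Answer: 164791709/246891 ≈ 667.47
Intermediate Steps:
n = -115412/246891 (n = (61/51)*(1892/(-4841)) = (61*(1/51))*(1892*(-1/4841)) = (61/51)*(-1892/4841) = -115412/246891 ≈ -0.46746)
T(-77 - w(-7), 1690) - n = (-1023 + 1690) - 1*(-115412/246891) = 667 + 115412/246891 = 164791709/246891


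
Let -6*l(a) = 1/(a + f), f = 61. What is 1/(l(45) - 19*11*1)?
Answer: -636/132925 ≈ -0.0047847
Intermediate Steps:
l(a) = -1/(6*(61 + a)) (l(a) = -1/(6*(a + 61)) = -1/(6*(61 + a)))
1/(l(45) - 19*11*1) = 1/(-1/(366 + 6*45) - 19*11*1) = 1/(-1/(366 + 270) - 209*1) = 1/(-1/636 - 209) = 1/(-132925/636) = -636/132925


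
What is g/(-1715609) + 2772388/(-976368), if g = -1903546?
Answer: -724443100841/418766432028 ≈ -1.7299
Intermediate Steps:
g/(-1715609) + 2772388/(-976368) = -1903546/(-1715609) + 2772388/(-976368) = -1903546*(-1/1715609) + 2772388*(-1/976368) = 1903546/1715609 - 693097/244092 = -724443100841/418766432028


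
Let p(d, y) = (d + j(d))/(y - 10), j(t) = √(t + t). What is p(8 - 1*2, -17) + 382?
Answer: 3436/9 - 2*√3/27 ≈ 381.65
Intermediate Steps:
j(t) = √2*√t (j(t) = √(2*t) = √2*√t)
p(d, y) = (d + √2*√d)/(-10 + y) (p(d, y) = (d + √2*√d)/(y - 10) = (d + √2*√d)/(-10 + y))
p(8 - 1*2, -17) + 382 = ((8 - 1*2) + √2*√(8 - 1*2))/(-10 - 17) + 382 = ((8 - 2) + √2*√(8 - 2))/(-27) + 382 = -(6 + √2*√6)/27 + 382 = -(6 + 2*√3)/27 + 382 = (-2/9 - 2*√3/27) + 382 = 3436/9 - 2*√3/27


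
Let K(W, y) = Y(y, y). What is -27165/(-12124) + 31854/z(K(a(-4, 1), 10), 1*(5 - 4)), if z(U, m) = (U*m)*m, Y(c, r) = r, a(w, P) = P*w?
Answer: 193234773/60620 ≈ 3187.6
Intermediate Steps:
K(W, y) = y
z(U, m) = U*m**2
-27165/(-12124) + 31854/z(K(a(-4, 1), 10), 1*(5 - 4)) = -27165/(-12124) + 31854/((10*(1*(5 - 4))**2)) = -27165*(-1/12124) + 31854/((10*(1*1)**2)) = 27165/12124 + 31854/((10*1**2)) = 27165/12124 + 31854/((10*1)) = 27165/12124 + 31854/10 = 27165/12124 + 31854*(1/10) = 27165/12124 + 15927/5 = 193234773/60620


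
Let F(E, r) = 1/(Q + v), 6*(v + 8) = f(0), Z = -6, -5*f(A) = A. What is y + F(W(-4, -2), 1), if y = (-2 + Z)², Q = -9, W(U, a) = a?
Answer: 1087/17 ≈ 63.941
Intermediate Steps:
f(A) = -A/5
v = -8 (v = -8 + (-⅕*0)/6 = -8 + (⅙)*0 = -8 + 0 = -8)
F(E, r) = -1/17 (F(E, r) = 1/(-9 - 8) = 1/(-17) = -1/17)
y = 64 (y = (-2 - 6)² = (-8)² = 64)
y + F(W(-4, -2), 1) = 64 - 1/17 = 1087/17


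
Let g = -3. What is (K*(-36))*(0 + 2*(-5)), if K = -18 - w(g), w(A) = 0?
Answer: -6480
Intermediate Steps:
K = -18 (K = -18 - 1*0 = -18 + 0 = -18)
(K*(-36))*(0 + 2*(-5)) = (-18*(-36))*(0 + 2*(-5)) = 648*(0 - 10) = 648*(-10) = -6480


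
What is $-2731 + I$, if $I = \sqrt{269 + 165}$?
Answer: $-2731 + \sqrt{434} \approx -2710.2$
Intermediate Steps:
$I = \sqrt{434} \approx 20.833$
$-2731 + I = -2731 + \sqrt{434}$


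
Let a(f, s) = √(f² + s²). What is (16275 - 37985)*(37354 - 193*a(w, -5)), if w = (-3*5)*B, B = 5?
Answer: -810955340 + 20950150*√226 ≈ -4.9601e+8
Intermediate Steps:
w = -75 (w = -3*5*5 = -15*5 = -75)
(16275 - 37985)*(37354 - 193*a(w, -5)) = (16275 - 37985)*(37354 - 193*√((-75)² + (-5)²)) = -21710*(37354 - 193*√(5625 + 25)) = -21710*(37354 - 965*√226) = -810955340 + 20950150*√226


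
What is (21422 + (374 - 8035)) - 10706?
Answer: 3055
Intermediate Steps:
(21422 + (374 - 8035)) - 10706 = (21422 - 7661) - 10706 = 13761 - 10706 = 3055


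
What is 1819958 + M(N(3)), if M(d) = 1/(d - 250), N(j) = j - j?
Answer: 454989499/250 ≈ 1.8200e+6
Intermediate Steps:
N(j) = 0
M(d) = 1/(-250 + d)
1819958 + M(N(3)) = 1819958 + 1/(-250 + 0) = 1819958 + 1/(-250) = 1819958 - 1/250 = 454989499/250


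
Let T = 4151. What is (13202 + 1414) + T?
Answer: 18767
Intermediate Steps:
(13202 + 1414) + T = (13202 + 1414) + 4151 = 14616 + 4151 = 18767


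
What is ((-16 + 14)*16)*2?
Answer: -64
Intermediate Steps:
((-16 + 14)*16)*2 = -2*16*2 = -32*2 = -64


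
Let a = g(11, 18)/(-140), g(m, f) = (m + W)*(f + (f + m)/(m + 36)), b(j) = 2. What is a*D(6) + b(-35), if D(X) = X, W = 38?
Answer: -3487/94 ≈ -37.096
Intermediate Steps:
g(m, f) = (38 + m)*(f + (f + m)/(36 + m)) (g(m, f) = (m + 38)*(f + (f + m)/(m + 36)) = (38 + m)*(f + (f + m)/(36 + m)))
a = -1225/188 (a = ((11² + 38*11 + 1406*18 + 18*11² + 75*18*11)/(36 + 11))/(-140) = ((121 + 418 + 25308 + 18*121 + 14850)/47)*(-1/140) = ((121 + 418 + 25308 + 2178 + 14850)/47)*(-1/140) = ((1/47)*42875)*(-1/140) = (42875/47)*(-1/140) = -1225/188 ≈ -6.5160)
a*D(6) + b(-35) = -1225/188*6 + 2 = -3675/94 + 2 = -3487/94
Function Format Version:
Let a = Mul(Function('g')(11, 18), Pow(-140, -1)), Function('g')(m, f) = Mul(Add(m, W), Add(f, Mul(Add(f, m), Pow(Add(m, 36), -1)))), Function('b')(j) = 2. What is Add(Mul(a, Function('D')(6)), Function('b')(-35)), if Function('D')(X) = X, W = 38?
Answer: Rational(-3487, 94) ≈ -37.096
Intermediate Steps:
Function('g')(m, f) = Mul(Add(38, m), Add(f, Mul(Pow(Add(36, m), -1), Add(f, m)))) (Function('g')(m, f) = Mul(Add(m, 38), Add(f, Mul(Add(f, m), Pow(Add(m, 36), -1)))) = Mul(Add(38, m), Add(f, Mul(Add(f, m), Pow(Add(36, m), -1)))) = Mul(Add(38, m), Add(f, Mul(Pow(Add(36, m), -1), Add(f, m)))))
a = Rational(-1225, 188) (a = Mul(Mul(Pow(Add(36, 11), -1), Add(Pow(11, 2), Mul(38, 11), Mul(1406, 18), Mul(18, Pow(11, 2)), Mul(75, 18, 11))), Pow(-140, -1)) = Mul(Mul(Pow(47, -1), Add(121, 418, 25308, Mul(18, 121), 14850)), Rational(-1, 140)) = Mul(Mul(Rational(1, 47), Add(121, 418, 25308, 2178, 14850)), Rational(-1, 140)) = Mul(Mul(Rational(1, 47), 42875), Rational(-1, 140)) = Mul(Rational(42875, 47), Rational(-1, 140)) = Rational(-1225, 188) ≈ -6.5160)
Add(Mul(a, Function('D')(6)), Function('b')(-35)) = Add(Mul(Rational(-1225, 188), 6), 2) = Add(Rational(-3675, 94), 2) = Rational(-3487, 94)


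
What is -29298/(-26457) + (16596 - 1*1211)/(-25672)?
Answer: 115032437/226401368 ≈ 0.50809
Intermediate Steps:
-29298/(-26457) + (16596 - 1*1211)/(-25672) = -29298*(-1/26457) + (16596 - 1211)*(-1/25672) = 9766/8819 + 15385*(-1/25672) = 9766/8819 - 15385/25672 = 115032437/226401368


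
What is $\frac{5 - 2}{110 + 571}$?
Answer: $\frac{1}{227} \approx 0.0044053$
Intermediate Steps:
$\frac{5 - 2}{110 + 571} = \frac{3}{681} = 3 \cdot \frac{1}{681} = \frac{1}{227}$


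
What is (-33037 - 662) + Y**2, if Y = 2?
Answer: -33695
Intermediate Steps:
(-33037 - 662) + Y**2 = (-33037 - 662) + 2**2 = -33699 + 4 = -33695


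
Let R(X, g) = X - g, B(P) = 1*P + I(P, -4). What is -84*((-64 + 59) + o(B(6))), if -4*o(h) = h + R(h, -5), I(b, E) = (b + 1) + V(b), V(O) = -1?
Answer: 1029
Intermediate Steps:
I(b, E) = b (I(b, E) = (b + 1) - 1 = (1 + b) - 1 = b)
B(P) = 2*P (B(P) = 1*P + P = P + P = 2*P)
o(h) = -5/4 - h/2 (o(h) = -(h + (h - 1*(-5)))/4 = -(h + (h + 5))/4 = -(h + (5 + h))/4 = -(5 + 2*h)/4 = -5/4 - h/2)
-84*((-64 + 59) + o(B(6))) = -84*((-64 + 59) + (-5/4 - 6)) = -84*(-5 + (-5/4 - ½*12)) = -84*(-5 + (-5/4 - 6)) = -84*(-5 - 29/4) = -84*(-49/4) = 1029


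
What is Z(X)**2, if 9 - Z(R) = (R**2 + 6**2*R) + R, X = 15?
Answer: 594441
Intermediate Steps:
Z(R) = 9 - R**2 - 37*R (Z(R) = 9 - ((R**2 + 6**2*R) + R) = 9 - ((R**2 + 36*R) + R) = 9 - (R**2 + 37*R) = 9 + (-R**2 - 37*R) = 9 - R**2 - 37*R)
Z(X)**2 = (9 - 1*15**2 - 37*15)**2 = (9 - 1*225 - 555)**2 = (9 - 225 - 555)**2 = (-771)**2 = 594441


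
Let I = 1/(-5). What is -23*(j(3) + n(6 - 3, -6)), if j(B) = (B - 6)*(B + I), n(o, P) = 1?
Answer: 851/5 ≈ 170.20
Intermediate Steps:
I = -1/5 ≈ -0.20000
j(B) = (-6 + B)*(-1/5 + B) (j(B) = (B - 6)*(B - 1/5) = (-6 + B)*(-1/5 + B))
-23*(j(3) + n(6 - 3, -6)) = -23*((6/5 + 3**2 - 31/5*3) + 1) = -23*((6/5 + 9 - 93/5) + 1) = -23*(-42/5 + 1) = -23*(-37/5) = 851/5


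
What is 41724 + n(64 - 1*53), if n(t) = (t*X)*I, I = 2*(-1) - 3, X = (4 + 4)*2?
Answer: 40844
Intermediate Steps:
X = 16 (X = 8*2 = 16)
I = -5 (I = -2 - 3 = -5)
n(t) = -80*t (n(t) = (t*16)*(-5) = (16*t)*(-5) = -80*t)
41724 + n(64 - 1*53) = 41724 - 80*(64 - 1*53) = 41724 - 80*(64 - 53) = 41724 - 80*11 = 41724 - 880 = 40844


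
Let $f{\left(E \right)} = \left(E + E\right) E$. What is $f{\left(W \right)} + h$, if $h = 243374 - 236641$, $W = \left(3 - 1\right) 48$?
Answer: $25165$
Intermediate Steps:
$W = 96$ ($W = \left(3 - 1\right) 48 = 2 \cdot 48 = 96$)
$f{\left(E \right)} = 2 E^{2}$ ($f{\left(E \right)} = 2 E E = 2 E^{2}$)
$h = 6733$ ($h = 243374 - 236641 = 6733$)
$f{\left(W \right)} + h = 2 \cdot 96^{2} + 6733 = 2 \cdot 9216 + 6733 = 18432 + 6733 = 25165$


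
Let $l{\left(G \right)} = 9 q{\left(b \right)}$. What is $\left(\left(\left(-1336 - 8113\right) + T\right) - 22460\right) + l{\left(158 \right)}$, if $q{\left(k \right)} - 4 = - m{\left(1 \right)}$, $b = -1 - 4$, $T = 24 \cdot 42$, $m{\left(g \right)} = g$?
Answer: $-30874$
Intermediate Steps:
$T = 1008$
$b = -5$
$q{\left(k \right)} = 3$ ($q{\left(k \right)} = 4 - 1 = 3$)
$l{\left(G \right)} = 27$ ($l{\left(G \right)} = 9 \cdot 3 = 27$)
$\left(\left(\left(-1336 - 8113\right) + T\right) - 22460\right) + l{\left(158 \right)} = \left(\left(\left(-1336 - 8113\right) + 1008\right) - 22460\right) + 27 = \left(\left(-9449 + 1008\right) - 22460\right) + 27 = \left(-8441 - 22460\right) + 27 = -30901 + 27 = -30874$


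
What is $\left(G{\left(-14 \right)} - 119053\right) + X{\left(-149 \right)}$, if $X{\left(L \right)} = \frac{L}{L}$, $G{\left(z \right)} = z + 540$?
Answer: $-118526$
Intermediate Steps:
$G{\left(z \right)} = 540 + z$
$X{\left(L \right)} = 1$
$\left(G{\left(-14 \right)} - 119053\right) + X{\left(-149 \right)} = \left(\left(540 - 14\right) - 119053\right) + 1 = \left(526 - 119053\right) + 1 = -118527 + 1 = -118526$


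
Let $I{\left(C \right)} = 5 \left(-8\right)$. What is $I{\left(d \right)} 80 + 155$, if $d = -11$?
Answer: $-3045$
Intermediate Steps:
$I{\left(C \right)} = -40$
$I{\left(d \right)} 80 + 155 = \left(-40\right) 80 + 155 = -3200 + 155 = -3045$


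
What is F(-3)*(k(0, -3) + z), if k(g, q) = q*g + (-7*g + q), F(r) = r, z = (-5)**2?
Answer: -66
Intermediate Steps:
z = 25
k(g, q) = q - 7*g + g*q (k(g, q) = g*q + (q - 7*g) = q - 7*g + g*q)
F(-3)*(k(0, -3) + z) = -3*((-3 - 7*0 + 0*(-3)) + 25) = -3*((-3 + 0 + 0) + 25) = -3*(-3 + 25) = -3*22 = -66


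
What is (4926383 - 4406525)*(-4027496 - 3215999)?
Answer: -3765588823710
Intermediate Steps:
(4926383 - 4406525)*(-4027496 - 3215999) = 519858*(-7243495) = -3765588823710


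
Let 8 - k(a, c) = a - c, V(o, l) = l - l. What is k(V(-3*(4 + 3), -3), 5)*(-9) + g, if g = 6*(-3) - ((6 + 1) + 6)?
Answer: -148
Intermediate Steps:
V(o, l) = 0
k(a, c) = 8 + c - a (k(a, c) = 8 - (a - c) = 8 + (c - a) = 8 + c - a)
g = -31 (g = -18 - (7 + 6) = -18 - 1*13 = -18 - 13 = -31)
k(V(-3*(4 + 3), -3), 5)*(-9) + g = (8 + 5 - 1*0)*(-9) - 31 = (8 + 5 + 0)*(-9) - 31 = 13*(-9) - 31 = -117 - 31 = -148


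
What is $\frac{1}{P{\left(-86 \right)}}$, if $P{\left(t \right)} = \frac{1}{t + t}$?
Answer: $-172$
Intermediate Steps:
$P{\left(t \right)} = \frac{1}{2 t}$
$\frac{1}{P{\left(-86 \right)}} = \frac{1}{\frac{1}{2} \frac{1}{-86}} = \frac{1}{\frac{1}{2} \left(- \frac{1}{86}\right)} = \frac{1}{- \frac{1}{172}} = -172$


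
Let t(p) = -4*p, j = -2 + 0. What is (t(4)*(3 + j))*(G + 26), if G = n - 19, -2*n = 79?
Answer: 520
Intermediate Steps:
j = -2
n = -79/2 (n = -1/2*79 = -79/2 ≈ -39.500)
G = -117/2 (G = -79/2 - 19 = -117/2 ≈ -58.500)
(t(4)*(3 + j))*(G + 26) = ((-4*4)*(3 - 2))*(-117/2 + 26) = -16*1*(-65/2) = -16*(-65/2) = 520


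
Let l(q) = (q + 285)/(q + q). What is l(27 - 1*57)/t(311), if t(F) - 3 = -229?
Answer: 17/904 ≈ 0.018805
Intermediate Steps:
t(F) = -226 (t(F) = 3 - 229 = -226)
l(q) = (285 + q)/(2*q) (l(q) = (285 + q)/((2*q)) = (285 + q)*(1/(2*q)) = (285 + q)/(2*q))
l(27 - 1*57)/t(311) = ((285 + (27 - 1*57))/(2*(27 - 1*57)))/(-226) = ((285 + (27 - 57))/(2*(27 - 57)))*(-1/226) = ((1/2)*(285 - 30)/(-30))*(-1/226) = ((1/2)*(-1/30)*255)*(-1/226) = -17/4*(-1/226) = 17/904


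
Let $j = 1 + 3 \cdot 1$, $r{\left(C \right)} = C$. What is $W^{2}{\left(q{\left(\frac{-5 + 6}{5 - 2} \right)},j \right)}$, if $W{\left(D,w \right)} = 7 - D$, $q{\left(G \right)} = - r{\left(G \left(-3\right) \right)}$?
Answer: $36$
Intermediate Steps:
$q{\left(G \right)} = 3 G$ ($q{\left(G \right)} = - G \left(-3\right) = - \left(-3\right) G = 3 G$)
$j = 4$ ($j = 1 + 3 = 4$)
$W^{2}{\left(q{\left(\frac{-5 + 6}{5 - 2} \right)},j \right)} = \left(7 - 3 \frac{-5 + 6}{5 - 2}\right)^{2} = \left(7 - 3 \cdot 1 \cdot \frac{1}{3}\right)^{2} = \left(7 - 3 \cdot \frac{1}{3}\right)^{2} = \left(7 - 1\right)^{2} = 6^{2} = 36$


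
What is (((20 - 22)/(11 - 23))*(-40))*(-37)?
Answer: 740/3 ≈ 246.67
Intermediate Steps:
(((20 - 22)/(11 - 23))*(-40))*(-37) = (-2/(-12)*(-40))*(-37) = (-2*(-1/12)*(-40))*(-37) = ((1/6)*(-40))*(-37) = -20/3*(-37) = 740/3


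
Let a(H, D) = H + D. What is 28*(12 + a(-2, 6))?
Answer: 448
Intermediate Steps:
a(H, D) = D + H
28*(12 + a(-2, 6)) = 28*(12 + (6 - 2)) = 28*(12 + 4) = 28*16 = 448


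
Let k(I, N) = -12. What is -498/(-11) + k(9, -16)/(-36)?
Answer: 1505/33 ≈ 45.606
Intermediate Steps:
-498/(-11) + k(9, -16)/(-36) = -498/(-11) - 12/(-36) = -498*(-1/11) - 12*(-1/36) = 498/11 + ⅓ = 1505/33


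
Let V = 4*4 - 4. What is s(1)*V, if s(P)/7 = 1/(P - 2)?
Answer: -84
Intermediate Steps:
s(P) = 7/(-2 + P) (s(P) = 7/(P - 2) = 7/(-2 + P))
V = 12 (V = 16 - 4 = 12)
s(1)*V = (7/(-2 + 1))*12 = (7/(-1))*12 = (7*(-1))*12 = -7*12 = -84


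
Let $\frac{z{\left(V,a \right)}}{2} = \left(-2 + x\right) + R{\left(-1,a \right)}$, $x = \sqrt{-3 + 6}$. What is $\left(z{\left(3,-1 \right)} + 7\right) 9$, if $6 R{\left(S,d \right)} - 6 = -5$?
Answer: $30 + 18 \sqrt{3} \approx 61.177$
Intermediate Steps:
$R{\left(S,d \right)} = \frac{1}{6}$ ($R{\left(S,d \right)} = 1 + \frac{1}{6} \left(-5\right) = 1 - \frac{5}{6} = \frac{1}{6}$)
$x = \sqrt{3} \approx 1.732$
$z{\left(V,a \right)} = - \frac{11}{3} + 2 \sqrt{3}$ ($z{\left(V,a \right)} = 2 \left(\left(-2 + \sqrt{3}\right) + \frac{1}{6}\right) = 2 \left(- \frac{11}{6} + \sqrt{3}\right) = - \frac{11}{3} + 2 \sqrt{3}$)
$\left(z{\left(3,-1 \right)} + 7\right) 9 = \left(\left(- \frac{11}{3} + 2 \sqrt{3}\right) + 7\right) 9 = \left(\frac{10}{3} + 2 \sqrt{3}\right) 9 = 30 + 18 \sqrt{3}$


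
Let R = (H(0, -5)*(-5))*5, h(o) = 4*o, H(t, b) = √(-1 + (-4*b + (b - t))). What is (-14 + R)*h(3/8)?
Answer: -21 - 75*√14/2 ≈ -161.31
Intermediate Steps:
H(t, b) = √(-1 - t - 3*b) (H(t, b) = √(-1 + (-t - 3*b)) = √(-1 - t - 3*b))
R = -25*√14 (R = (√(-1 - 1*0 - 3*(-5))*(-5))*5 = (√(-1 + 0 + 15)*(-5))*5 = (√14*(-5))*5 = -5*√14*5 = -25*√14 ≈ -93.541)
(-14 + R)*h(3/8) = (-14 - 25*√14)*(4*(3/8)) = (-14 - 25*√14)*(3/2) = -21 - 75*√14/2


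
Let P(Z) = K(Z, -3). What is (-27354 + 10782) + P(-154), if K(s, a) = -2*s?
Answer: -16264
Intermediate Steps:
P(Z) = -2*Z
(-27354 + 10782) + P(-154) = (-27354 + 10782) - 2*(-154) = -16572 + 308 = -16264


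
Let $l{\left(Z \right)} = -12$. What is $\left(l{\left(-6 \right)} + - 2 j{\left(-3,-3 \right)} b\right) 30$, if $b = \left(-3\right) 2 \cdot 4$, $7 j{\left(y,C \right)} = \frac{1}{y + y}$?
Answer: $- \frac{2760}{7} \approx -394.29$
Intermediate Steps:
$j{\left(y,C \right)} = \frac{1}{14 y}$ ($j{\left(y,C \right)} = \frac{1}{7 \left(y + y\right)} = \frac{1}{7 \cdot 2 y} = \frac{\frac{1}{2} \frac{1}{y}}{7} = \frac{1}{14 y}$)
$b = -24$ ($b = \left(-6\right) 4 = -24$)
$\left(l{\left(-6 \right)} + - 2 j{\left(-3,-3 \right)} b\right) 30 = \left(-12 + - 2 \frac{1}{14 \left(-3\right)} \left(-24\right)\right) 30 = \left(-12 + - 2 \cdot \frac{1}{14} \left(- \frac{1}{3}\right) \left(-24\right)\right) 30 = \left(-12 + \left(-2\right) \left(- \frac{1}{42}\right) \left(-24\right)\right) 30 = \left(-12 + \frac{1}{21} \left(-24\right)\right) 30 = \left(-12 - \frac{8}{7}\right) 30 = \left(- \frac{92}{7}\right) 30 = - \frac{2760}{7}$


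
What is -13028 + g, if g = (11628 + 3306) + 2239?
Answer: 4145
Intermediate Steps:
g = 17173 (g = 14934 + 2239 = 17173)
-13028 + g = -13028 + 17173 = 4145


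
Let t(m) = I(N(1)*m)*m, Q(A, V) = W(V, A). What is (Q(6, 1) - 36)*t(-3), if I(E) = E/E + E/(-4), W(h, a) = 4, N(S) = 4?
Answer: 384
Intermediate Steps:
Q(A, V) = 4
I(E) = 1 - E/4 (I(E) = 1 + E*(-¼) = 1 - E/4)
t(m) = m*(1 - m) (t(m) = (1 - m)*m = m*(1 - m))
(Q(6, 1) - 36)*t(-3) = (4 - 36)*(-3*(1 - 1*(-3))) = -(-96)*(1 + 3) = -(-96)*4 = -32*(-12) = 384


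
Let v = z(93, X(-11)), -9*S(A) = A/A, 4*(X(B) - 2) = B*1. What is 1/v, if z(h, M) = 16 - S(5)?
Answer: 9/145 ≈ 0.062069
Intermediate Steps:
X(B) = 2 + B/4 (X(B) = 2 + (B*1)/4 = 2 + B/4)
S(A) = -⅑ (S(A) = -A/(9*A) = -⅑*1 = -⅑)
z(h, M) = 145/9 (z(h, M) = 16 - 1*(-⅑) = 16 + ⅑ = 145/9)
v = 145/9 ≈ 16.111
1/v = 1/(145/9) = 9/145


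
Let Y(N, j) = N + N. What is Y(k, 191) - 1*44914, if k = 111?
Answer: -44692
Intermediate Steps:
Y(N, j) = 2*N
Y(k, 191) - 1*44914 = 2*111 - 1*44914 = 222 - 44914 = -44692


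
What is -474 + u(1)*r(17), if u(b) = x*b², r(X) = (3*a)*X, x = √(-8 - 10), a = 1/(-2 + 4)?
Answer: -474 + 153*I*√2/2 ≈ -474.0 + 108.19*I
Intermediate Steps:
a = ½ (a = 1/2 = ½ ≈ 0.50000)
x = 3*I*√2 (x = √(-18) = 3*I*√2 ≈ 4.2426*I)
r(X) = 3*X/2 (r(X) = (3*(½))*X = 3*X/2)
u(b) = 3*I*√2*b² (u(b) = (3*I*√2)*b² = 3*I*√2*b²)
-474 + u(1)*r(17) = -474 + (3*I*√2*1²)*((3/2)*17) = -474 + (3*I*√2*1)*(51/2) = -474 + (3*I*√2)*(51/2) = -474 + 153*I*√2/2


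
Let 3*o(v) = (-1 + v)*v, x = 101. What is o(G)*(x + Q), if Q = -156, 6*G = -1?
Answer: -385/108 ≈ -3.5648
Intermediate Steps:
G = -⅙ (G = (⅙)*(-1) = -⅙ ≈ -0.16667)
o(v) = v*(-1 + v)/3 (o(v) = ((-1 + v)*v)/3 = (v*(-1 + v))/3 = v*(-1 + v)/3)
o(G)*(x + Q) = ((⅓)*(-⅙)*(-1 - ⅙))*(101 - 156) = ((⅓)*(-⅙)*(-7/6))*(-55) = (7/108)*(-55) = -385/108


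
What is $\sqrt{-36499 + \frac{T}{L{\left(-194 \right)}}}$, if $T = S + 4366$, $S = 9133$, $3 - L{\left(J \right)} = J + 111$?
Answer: $\frac{i \sqrt{268785690}}{86} \approx 190.64 i$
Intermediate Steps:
$L{\left(J \right)} = -108 - J$ ($L{\left(J \right)} = 3 - \left(J + 111\right) = 3 - \left(111 + J\right) = -108 - J$)
$T = 13499$ ($T = 9133 + 4366 = 13499$)
$\sqrt{-36499 + \frac{T}{L{\left(-194 \right)}}} = \sqrt{-36499 + \frac{13499}{-108 - -194}} = \sqrt{-36499 + \frac{13499}{-108 + 194}} = \sqrt{-36499 + \frac{13499}{86}} = \sqrt{- \frac{3125415}{86}} = \frac{i \sqrt{268785690}}{86}$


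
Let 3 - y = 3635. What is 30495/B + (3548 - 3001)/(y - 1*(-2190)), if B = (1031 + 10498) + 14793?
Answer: 23034/29561 ≈ 0.77920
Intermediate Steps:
y = -3632 (y = 3 - 1*3635 = 3 - 3635 = -3632)
B = 26322 (B = 11529 + 14793 = 26322)
30495/B + (3548 - 3001)/(y - 1*(-2190)) = 30495/26322 + (3548 - 3001)/(-3632 - 1*(-2190)) = 30495*(1/26322) + 547/(-3632 + 2190) = 95/82 + 547/(-1442) = 95/82 + 547*(-1/1442) = 95/82 - 547/1442 = 23034/29561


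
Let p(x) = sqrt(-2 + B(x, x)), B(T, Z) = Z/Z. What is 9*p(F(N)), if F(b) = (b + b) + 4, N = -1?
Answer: 9*I ≈ 9.0*I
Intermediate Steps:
B(T, Z) = 1
F(b) = 4 + 2*b (F(b) = 2*b + 4 = 4 + 2*b)
p(x) = I (p(x) = sqrt(-2 + 1) = sqrt(-1) = I)
9*p(F(N)) = 9*I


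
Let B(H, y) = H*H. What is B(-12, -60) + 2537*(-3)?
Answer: -7467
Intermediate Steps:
B(H, y) = H²
B(-12, -60) + 2537*(-3) = (-12)² + 2537*(-3) = 144 - 7611 = -7467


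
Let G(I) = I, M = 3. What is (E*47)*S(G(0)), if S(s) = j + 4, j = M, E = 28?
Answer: 9212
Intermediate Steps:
j = 3
S(s) = 7 (S(s) = 3 + 4 = 7)
(E*47)*S(G(0)) = (28*47)*7 = 1316*7 = 9212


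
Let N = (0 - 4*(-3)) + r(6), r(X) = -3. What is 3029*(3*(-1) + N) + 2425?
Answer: 20599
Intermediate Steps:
N = 9 (N = (0 - 4*(-3)) - 3 = (0 + 12) - 3 = 12 - 3 = 9)
3029*(3*(-1) + N) + 2425 = 3029*(3*(-1) + 9) + 2425 = 3029*(-3 + 9) + 2425 = 3029*6 + 2425 = 18174 + 2425 = 20599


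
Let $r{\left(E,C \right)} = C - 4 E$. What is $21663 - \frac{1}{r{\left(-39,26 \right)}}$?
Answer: $\frac{3942665}{182} \approx 21663.0$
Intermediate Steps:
$21663 - \frac{1}{r{\left(-39,26 \right)}} = 21663 - \frac{1}{26 - -156} = 21663 - \frac{1}{26 + 156} = 21663 - \frac{1}{182} = \frac{3942665}{182}$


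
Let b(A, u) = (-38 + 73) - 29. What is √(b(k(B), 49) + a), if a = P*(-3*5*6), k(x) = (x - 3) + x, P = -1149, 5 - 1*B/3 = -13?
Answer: 2*√25854 ≈ 321.58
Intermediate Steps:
B = 54 (B = 15 - 3*(-13) = 15 + 39 = 54)
k(x) = -3 + 2*x (k(x) = (-3 + x) + x = -3 + 2*x)
b(A, u) = 6 (b(A, u) = 35 - 29 = 6)
a = 103410 (a = -1149*(-3*5)*6 = -(-17235)*6 = -1149*(-90) = 103410)
√(b(k(B), 49) + a) = √(6 + 103410) = √103416 = 2*√25854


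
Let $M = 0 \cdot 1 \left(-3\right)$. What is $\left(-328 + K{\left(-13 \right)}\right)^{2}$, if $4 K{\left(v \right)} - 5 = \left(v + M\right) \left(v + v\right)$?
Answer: $\frac{938961}{16} \approx 58685.0$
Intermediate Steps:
$M = 0$ ($M = 0 \left(-3\right) = 0$)
$K{\left(v \right)} = \frac{5}{4} + \frac{v^{2}}{2}$ ($K{\left(v \right)} = \frac{5}{4} + \frac{\left(v + 0\right) \left(v + v\right)}{4} = \frac{5}{4} + \frac{v 2 v}{4} = \frac{5}{4} + \frac{2 v^{2}}{4} = \frac{5}{4} + \frac{v^{2}}{2}$)
$\left(-328 + K{\left(-13 \right)}\right)^{2} = \left(-328 + \left(\frac{5}{4} + \frac{\left(-13\right)^{2}}{2}\right)\right)^{2} = \left(-328 + \left(\frac{5}{4} + \frac{1}{2} \cdot 169\right)\right)^{2} = \left(-328 + \left(\frac{5}{4} + \frac{169}{2}\right)\right)^{2} = \left(-328 + \frac{343}{4}\right)^{2} = \left(- \frac{969}{4}\right)^{2} = \frac{938961}{16}$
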